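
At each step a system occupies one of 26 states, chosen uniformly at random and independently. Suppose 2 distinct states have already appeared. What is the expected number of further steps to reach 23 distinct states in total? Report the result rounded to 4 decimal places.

With k distinct states already seen, the next new one takes an expected 26/(26-k) steps.
Sum over k = 2,...,22: E = 26/24 + 26/23 + 26/22 + ... + 26/5 + 26/4 = 50.50825.

50.5082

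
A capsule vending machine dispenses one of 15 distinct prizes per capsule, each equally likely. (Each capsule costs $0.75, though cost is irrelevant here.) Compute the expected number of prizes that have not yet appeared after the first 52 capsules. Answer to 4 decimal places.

0.4150

For each prize, P(unseen after 52) = (14/15)^52 = 0.02766.
By linearity of expectation, E[unseen] = 15·(14/15)^52 = 0.41496.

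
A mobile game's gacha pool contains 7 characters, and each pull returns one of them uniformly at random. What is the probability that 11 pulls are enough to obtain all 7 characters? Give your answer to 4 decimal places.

0.1631

Let A_i be the event that character i is missing after 11 pulls. By inclusion–exclusion on the A_i,
P(all seen) = Σ_{j=0}^{7} (-1)^j C(7,j)((7-j)/7)^11
= 1.00000 - 1.28435 + 0.51857 - 0.07424 + 0.00314 - 0.00002 + 0.00000 - 0.00000
= 0.16310.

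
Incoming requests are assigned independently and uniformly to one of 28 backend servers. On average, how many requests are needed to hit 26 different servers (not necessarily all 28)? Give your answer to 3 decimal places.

With k distinct servers already seen, the next new one arrives after an expected 28/(28-k) requests.
Sum over k = 0,...,25: E = 28/28 + 28/27 + 28/26 + ... + 28/4 + 28/3 = 67.9608.

67.961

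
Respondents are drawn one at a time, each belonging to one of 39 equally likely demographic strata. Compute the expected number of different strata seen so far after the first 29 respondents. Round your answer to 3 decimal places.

20.638

For each stratum, P(seen in 29 respondents) = 1 - (38/39)^29 = 0.5292.
By linearity of expectation, E[distinct seen] = 39·(1 - (38/39)^29) = 20.6382.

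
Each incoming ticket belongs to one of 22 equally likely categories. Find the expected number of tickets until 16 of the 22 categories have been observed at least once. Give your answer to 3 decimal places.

With k distinct categories already seen, the next new one arrives after an expected 22/(22-k) tickets.
Sum over k = 0,...,15: E = 22/22 + 22/21 + 22/20 + ... + 22/8 + 22/7 = 27.2979.

27.298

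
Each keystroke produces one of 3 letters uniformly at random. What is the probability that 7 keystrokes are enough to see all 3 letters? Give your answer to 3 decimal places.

Let A_i be the event that letter i is missing after 7 keystrokes. By inclusion–exclusion on the A_i,
P(all seen) = Σ_{j=0}^{3} (-1)^j C(3,j)((3-j)/3)^7
= 1.0000 - 0.1756 + 0.0014 - 0.0000
= 0.8258.

0.826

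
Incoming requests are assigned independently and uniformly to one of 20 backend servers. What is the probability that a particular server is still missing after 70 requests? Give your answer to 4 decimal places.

On each request the fixed server fails to appear with probability 19/20.
P(still missing after 70) = (19/20)^70 = 0.02758.

0.0276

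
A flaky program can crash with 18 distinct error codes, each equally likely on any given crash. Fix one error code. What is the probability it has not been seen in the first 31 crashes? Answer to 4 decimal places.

Each crash misses the fixed error code with probability (18-1)/18 = 17/18, independently.
P(still missing after 31) = (17/18)^31 = 0.17001.

0.1700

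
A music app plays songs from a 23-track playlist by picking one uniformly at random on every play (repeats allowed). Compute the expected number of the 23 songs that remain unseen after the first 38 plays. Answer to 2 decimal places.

For each song, P(unseen after 38) = (22/23)^38 = 0.185.
By linearity of expectation, E[unseen] = 23·(22/23)^38 = 4.247.

4.25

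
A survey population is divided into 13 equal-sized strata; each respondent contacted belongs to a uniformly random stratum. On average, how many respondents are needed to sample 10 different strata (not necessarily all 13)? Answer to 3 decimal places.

With k distinct strata already seen, the next new one arrives after an expected 13/(13-k) respondents.
Sum over k = 0,...,9: E = 13/13 + 13/12 + 13/11 + ... + 13/5 + 13/4 = 17.5084.

17.508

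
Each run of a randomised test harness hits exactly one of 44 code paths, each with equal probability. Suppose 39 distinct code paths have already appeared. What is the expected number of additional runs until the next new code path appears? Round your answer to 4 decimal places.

8.8000

The number of runs until the next new code path is geometric with success probability 5/44, so its mean is 44/5.
E = 44/5 = 8.80000.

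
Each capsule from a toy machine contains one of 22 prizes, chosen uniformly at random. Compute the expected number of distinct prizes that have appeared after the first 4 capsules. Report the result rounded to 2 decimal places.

3.74

For each prize, P(seen in 4 capsules) = 1 - (21/22)^4 = 0.170.
By linearity of expectation, E[distinct seen] = 22·(1 - (21/22)^4) = 3.735.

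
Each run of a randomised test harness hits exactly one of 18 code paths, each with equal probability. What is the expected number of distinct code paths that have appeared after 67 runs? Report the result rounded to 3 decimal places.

For each code path, P(seen in 67 runs) = 1 - (17/18)^67 = 0.9783.
By linearity of expectation, E[distinct seen] = 18·(1 - (17/18)^67) = 17.6091.

17.609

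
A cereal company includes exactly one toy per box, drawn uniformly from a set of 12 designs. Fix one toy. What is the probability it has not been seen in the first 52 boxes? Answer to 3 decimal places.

0.011

On each box the fixed toy fails to appear with probability 11/12.
P(still missing after 52) = (11/12)^52 = 0.0108.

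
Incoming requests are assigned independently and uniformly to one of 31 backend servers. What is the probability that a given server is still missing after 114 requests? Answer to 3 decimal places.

0.024

On each request the fixed server fails to appear with probability 30/31.
P(still missing after 114) = (30/31)^114 = 0.0238.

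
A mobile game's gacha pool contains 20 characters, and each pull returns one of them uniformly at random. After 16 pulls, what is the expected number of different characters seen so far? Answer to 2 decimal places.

For each character, P(seen in 16 pulls) = 1 - (19/20)^16 = 0.560.
By linearity of expectation, E[distinct seen] = 20·(1 - (19/20)^16) = 11.197.

11.20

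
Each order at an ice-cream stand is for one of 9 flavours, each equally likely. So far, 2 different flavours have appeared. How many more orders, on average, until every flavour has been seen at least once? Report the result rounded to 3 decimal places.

With k distinct flavours already seen, the next new one takes an expected 9/(9-k) orders.
Sum over k = 2,...,8: E = 9/7 + 9/6 + 9/5 + ... + 9/2 + 9/1 = 23.3357.

23.336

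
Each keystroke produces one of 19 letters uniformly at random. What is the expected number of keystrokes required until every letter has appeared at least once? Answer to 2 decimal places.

67.41

The wait to go from k to k+1 distinct letters is geometric with mean 19/(19-k).
E[T] = 19/19 + 19/18 + 19/17 + ... + 19/2 + 19/1 = 19·H_{19}.
H_{19} = 3.548, so E[T] = 67.407.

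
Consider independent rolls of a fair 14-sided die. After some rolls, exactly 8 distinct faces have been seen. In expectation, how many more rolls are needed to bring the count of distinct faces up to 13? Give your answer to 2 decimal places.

20.30

The wait to go from k to k+1 distinct faces is geometric with mean 14/(14-k).
Sum over k = 8,...,12: E = 14/6 + 14/5 + 14/4 + 14/3 + 14/2 = 20.300.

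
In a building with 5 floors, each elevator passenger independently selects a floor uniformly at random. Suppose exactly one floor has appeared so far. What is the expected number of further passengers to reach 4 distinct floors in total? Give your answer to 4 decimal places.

The wait to go from k to k+1 distinct floors is geometric with mean 5/(5-k).
Sum over k = 1,...,3: E = 5/4 + 5/3 + 5/2 = 5.41667.

5.4167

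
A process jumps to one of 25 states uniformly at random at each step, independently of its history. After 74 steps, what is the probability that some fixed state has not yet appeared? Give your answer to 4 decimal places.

0.0488

Each step misses the fixed state with probability (25-1)/25 = 24/25, independently.
P(still missing after 74) = (24/25)^74 = 0.04876.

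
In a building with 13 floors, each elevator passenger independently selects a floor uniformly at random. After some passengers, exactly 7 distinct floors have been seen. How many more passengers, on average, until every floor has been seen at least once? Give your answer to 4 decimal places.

31.8500

From k distinct to k+1 distinct takes on average 13/(13-k) passengers.
Sum over k = 7,...,12: E = 13/6 + 13/5 + 13/4 + 13/3 + 13/2 + 13/1 = 31.85000.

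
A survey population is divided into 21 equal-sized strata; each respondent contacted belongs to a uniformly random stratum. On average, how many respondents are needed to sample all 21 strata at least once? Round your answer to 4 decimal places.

76.5525

After k distinct strata have appeared, the next respondent gives a new one with probability (21-k)/21, so the expected wait for the (k+1)-th is 21/(21-k).
E[T] = 21/21 + 21/20 + 21/19 + ... + 21/2 + 21/1 = 21·H_{21}.
H_{21} = 3.64536, so E[T] = 76.55253.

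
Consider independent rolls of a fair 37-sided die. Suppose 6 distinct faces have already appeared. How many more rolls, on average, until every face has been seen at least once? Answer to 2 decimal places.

With k distinct faces already seen, the next new one takes an expected 37/(37-k) rolls.
Sum over k = 6,...,36: E = 37/31 + 37/30 + 37/29 + ... + 37/2 + 37/1 = 149.008.

149.01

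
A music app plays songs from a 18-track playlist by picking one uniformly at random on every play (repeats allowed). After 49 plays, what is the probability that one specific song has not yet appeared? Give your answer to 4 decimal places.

Each play misses the fixed song with probability (18-1)/18 = 17/18, independently.
P(still missing after 49) = (17/18)^49 = 0.06076.

0.0608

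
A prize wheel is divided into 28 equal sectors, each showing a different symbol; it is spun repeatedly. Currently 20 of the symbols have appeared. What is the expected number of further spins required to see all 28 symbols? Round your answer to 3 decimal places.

76.100

With k distinct symbols already seen, the next new one takes an expected 28/(28-k) spins.
Sum over k = 20,...,27: E = 28/8 + 28/7 + 28/6 + ... + 28/2 + 28/1 = 76.1000.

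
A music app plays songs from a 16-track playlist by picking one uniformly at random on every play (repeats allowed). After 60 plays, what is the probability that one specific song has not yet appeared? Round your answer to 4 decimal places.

0.0208

On each play the fixed song fails to appear with probability 15/16.
P(still missing after 60) = (15/16)^60 = 0.02081.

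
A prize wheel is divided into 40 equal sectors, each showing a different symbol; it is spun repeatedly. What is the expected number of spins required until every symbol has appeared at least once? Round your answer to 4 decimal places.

Split into phases: going from k distinct to k+1 distinct takes on average 40/(40-k) spins.
E[T] = 40/40 + 40/39 + 40/38 + ... + 40/2 + 40/1 = 40·H_{40}.
H_{40} = 4.27854, so E[T] = 171.14172.

171.1417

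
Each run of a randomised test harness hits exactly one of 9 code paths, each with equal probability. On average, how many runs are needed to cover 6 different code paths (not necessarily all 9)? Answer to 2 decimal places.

8.96

With k distinct code paths already seen, the next new one arrives after an expected 9/(9-k) runs.
Sum over k = 0,...,5: E = 9/9 + 9/8 + 9/7 + 9/6 + 9/5 + 9/4 = 8.961.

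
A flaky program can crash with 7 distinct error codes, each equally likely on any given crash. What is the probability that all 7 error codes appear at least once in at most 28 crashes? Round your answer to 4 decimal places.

0.9082

Let A_i be the event that error code i is missing after 28 crashes. By inclusion–exclusion on the A_i,
P(all seen) = Σ_{j=0}^{7} (-1)^j C(7,j)((7-j)/7)^28
= 1.00000 - 0.09345 + 0.00170 - 0.00001 + 0.00000 - 0.00000 + 0.00000 - 0.00000
= 0.90824.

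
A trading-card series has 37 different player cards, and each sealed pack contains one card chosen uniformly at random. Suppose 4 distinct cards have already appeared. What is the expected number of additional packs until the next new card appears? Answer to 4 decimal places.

Each pack yields a new card with probability (37-4)/37 = 33/37, so the wait is geometric with mean 37/33.
E = 37/33 = 1.12121.

1.1212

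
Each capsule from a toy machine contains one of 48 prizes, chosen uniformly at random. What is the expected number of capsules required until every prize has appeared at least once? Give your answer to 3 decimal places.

The wait to go from k to k+1 distinct prizes is geometric with mean 48/(48-k).
E[T] = 48/48 + 48/47 + 48/46 + ... + 48/2 + 48/1 = 48·H_{48}.
H_{48} = 4.4588, so E[T] = 214.0223.

214.022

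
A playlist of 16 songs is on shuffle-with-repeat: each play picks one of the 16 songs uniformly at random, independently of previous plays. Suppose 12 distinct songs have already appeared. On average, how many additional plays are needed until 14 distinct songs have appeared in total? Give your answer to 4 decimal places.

The wait to go from k to k+1 distinct songs is geometric with mean 16/(16-k).
Sum over k = 12,...,13: E = 16/4 + 16/3 = 9.33333.

9.3333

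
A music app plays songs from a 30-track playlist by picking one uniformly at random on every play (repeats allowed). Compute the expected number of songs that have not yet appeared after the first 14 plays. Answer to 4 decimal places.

18.6636

For each song, P(unseen after 14) = (29/30)^14 = 0.62212.
By linearity of expectation, E[unseen] = 30·(29/30)^14 = 18.66361.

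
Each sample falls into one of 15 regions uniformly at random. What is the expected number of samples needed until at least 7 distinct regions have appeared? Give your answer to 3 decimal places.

Going from k to k+1 distinct takes a geometric number of samples with mean 15/(15-k).
Sum over k = 0,...,6: E = 15/15 + 15/14 + 15/13 + ... + 15/10 + 15/9 = 9.0056.

9.006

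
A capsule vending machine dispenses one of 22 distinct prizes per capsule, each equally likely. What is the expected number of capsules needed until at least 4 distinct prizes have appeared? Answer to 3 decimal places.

4.306

With k distinct prizes already seen, the next new one arrives after an expected 22/(22-k) capsules.
Sum over k = 0,...,3: E = 22/22 + 22/21 + 22/20 + 22/19 = 4.3055.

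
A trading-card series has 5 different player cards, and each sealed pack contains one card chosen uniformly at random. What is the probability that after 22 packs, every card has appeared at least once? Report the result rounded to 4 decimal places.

By inclusion–exclusion over which cards are missing,
P(all seen) = Σ_{j=0}^{5} (-1)^j C(5,j)((5-j)/5)^22
= 1.00000 - 0.03689 + 0.00013 - 0.00000 + 0.00000 - 0.00000
= 0.96324.

0.9632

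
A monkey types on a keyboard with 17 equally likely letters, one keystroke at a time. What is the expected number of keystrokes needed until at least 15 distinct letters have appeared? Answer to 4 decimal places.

Going from k to k+1 distinct takes a geometric number of keystrokes with mean 17/(17-k).
Sum over k = 0,...,14: E = 17/17 + 17/16 + 17/15 + ... + 17/4 + 17/3 = 32.97239.

32.9724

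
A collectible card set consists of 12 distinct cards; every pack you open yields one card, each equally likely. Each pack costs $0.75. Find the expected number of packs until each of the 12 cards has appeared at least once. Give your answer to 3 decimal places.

37.239

After k distinct cards have appeared, the next pack gives a new one with probability (12-k)/12, so the expected wait for the (k+1)-th is 12/(12-k).
E[T] = 12/12 + 12/11 + 12/10 + ... + 12/2 + 12/1 = 12·H_{12}.
H_{12} = 3.1032, so E[T] = 37.2385.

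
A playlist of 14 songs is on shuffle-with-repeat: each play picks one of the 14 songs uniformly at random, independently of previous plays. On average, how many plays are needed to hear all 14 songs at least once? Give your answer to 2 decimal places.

45.52

The wait to go from k to k+1 distinct songs is geometric with mean 14/(14-k).
E[T] = 14/14 + 14/13 + 14/12 + ... + 14/2 + 14/1 = 14·H_{14}.
H_{14} = 3.252, so E[T] = 45.522.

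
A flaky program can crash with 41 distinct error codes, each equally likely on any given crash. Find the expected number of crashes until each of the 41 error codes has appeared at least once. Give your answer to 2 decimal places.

Split into phases: going from k distinct to k+1 distinct takes on average 41/(41-k) crashes.
E[T] = 41/41 + 41/40 + 41/39 + ... + 41/2 + 41/1 = 41·H_{41}.
H_{41} = 4.303, so E[T] = 176.420.

176.42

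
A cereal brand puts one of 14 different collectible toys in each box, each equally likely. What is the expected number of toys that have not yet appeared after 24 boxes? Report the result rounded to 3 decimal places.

2.364

For each toy, P(unseen after 24) = (13/14)^24 = 0.1689.
By linearity of expectation, E[unseen] = 14·(13/14)^24 = 2.3643.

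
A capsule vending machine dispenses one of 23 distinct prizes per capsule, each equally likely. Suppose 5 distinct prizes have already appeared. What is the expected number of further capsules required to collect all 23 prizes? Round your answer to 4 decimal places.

80.3875

With k distinct prizes already seen, the next new one takes an expected 23/(23-k) capsules.
Sum over k = 5,...,22: E = 23/18 + 23/17 + 23/16 + ... + 23/2 + 23/1 = 80.38749.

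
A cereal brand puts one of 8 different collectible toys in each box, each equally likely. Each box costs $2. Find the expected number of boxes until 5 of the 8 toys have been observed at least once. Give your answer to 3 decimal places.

7.076

With k distinct toys already seen, the next new one arrives after an expected 8/(8-k) boxes.
Sum over k = 0,...,4: E = 8/8 + 8/7 + 8/6 + 8/5 + 8/4 = 7.0762.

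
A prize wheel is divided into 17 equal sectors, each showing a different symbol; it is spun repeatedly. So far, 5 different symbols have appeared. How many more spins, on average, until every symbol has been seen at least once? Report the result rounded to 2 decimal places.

With k distinct symbols already seen, the next new one takes an expected 17/(17-k) spins.
Sum over k = 5,...,16: E = 17/12 + 17/11 + 17/10 + ... + 17/2 + 17/1 = 52.755.

52.75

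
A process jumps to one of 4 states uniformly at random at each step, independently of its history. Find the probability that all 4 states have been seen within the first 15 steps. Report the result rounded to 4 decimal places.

0.9467

By inclusion–exclusion over which states are missing,
P(all seen) = Σ_{j=0}^{4} (-1)^j C(4,j)((4-j)/4)^15
= 1.00000 - 0.05345 + 0.00018 - 0.00000 + 0.00000
= 0.94673.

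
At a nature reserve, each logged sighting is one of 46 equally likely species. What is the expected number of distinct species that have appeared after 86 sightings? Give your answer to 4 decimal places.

39.0520

For each species, P(seen in 86 sightings) = 1 - (45/46)^86 = 0.84896.
By linearity of expectation, E[distinct seen] = 46·(1 - (45/46)^86) = 39.05199.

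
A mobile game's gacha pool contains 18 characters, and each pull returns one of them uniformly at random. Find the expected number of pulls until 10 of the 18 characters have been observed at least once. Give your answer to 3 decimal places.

Going from k to k+1 distinct takes a geometric number of pulls with mean 18/(18-k).
Sum over k = 0,...,9: E = 18/18 + 18/17 + 18/16 + ... + 18/10 + 18/9 = 13.9905.

13.991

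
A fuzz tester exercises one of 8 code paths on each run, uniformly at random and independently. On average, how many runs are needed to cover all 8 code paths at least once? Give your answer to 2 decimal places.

21.74

The wait to go from k to k+1 distinct code paths is geometric with mean 8/(8-k).
E[T] = 8/8 + 8/7 + 8/6 + ... + 8/2 + 8/1 = 8·H_{8}.
H_{8} = 2.718, so E[T] = 21.743.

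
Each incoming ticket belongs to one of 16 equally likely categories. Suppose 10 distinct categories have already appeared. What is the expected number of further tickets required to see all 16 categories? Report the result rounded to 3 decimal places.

The wait to go from k to k+1 distinct categories is geometric with mean 16/(16-k).
Sum over k = 10,...,15: E = 16/6 + 16/5 + 16/4 + 16/3 + 16/2 + 16/1 = 39.2000.

39.200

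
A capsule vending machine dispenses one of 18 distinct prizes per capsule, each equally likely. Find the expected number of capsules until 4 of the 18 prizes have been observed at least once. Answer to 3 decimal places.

4.384

Going from k to k+1 distinct takes a geometric number of capsules with mean 18/(18-k).
Sum over k = 0,...,3: E = 18/18 + 18/17 + 18/16 + 18/15 = 4.3838.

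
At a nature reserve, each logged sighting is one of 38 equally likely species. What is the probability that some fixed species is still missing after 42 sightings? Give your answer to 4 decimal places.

On each sighting the fixed species fails to appear with probability 37/38.
P(still missing after 42) = (37/38)^42 = 0.32626.

0.3263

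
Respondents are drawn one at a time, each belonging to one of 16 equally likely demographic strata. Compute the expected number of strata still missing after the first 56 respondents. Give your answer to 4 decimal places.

0.4310

For each stratum, P(unseen after 56) = (15/16)^56 = 0.02694.
By linearity of expectation, E[unseen] = 16·(15/16)^56 = 0.43103.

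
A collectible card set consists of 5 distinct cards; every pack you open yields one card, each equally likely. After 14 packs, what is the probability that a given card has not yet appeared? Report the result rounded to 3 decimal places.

Each pack misses the fixed card with probability (5-1)/5 = 4/5, independently.
P(still missing after 14) = (4/5)^14 = 0.0440.

0.044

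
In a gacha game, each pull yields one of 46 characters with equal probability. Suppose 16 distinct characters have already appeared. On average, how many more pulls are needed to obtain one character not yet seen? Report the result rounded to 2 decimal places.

1.53

Each pull yields a new character with probability (46-16)/46 = 30/46, so the wait is geometric with mean 46/30.
E = 46/30 = 1.533.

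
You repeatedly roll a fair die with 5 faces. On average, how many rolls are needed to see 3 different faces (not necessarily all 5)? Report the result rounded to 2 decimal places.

With k distinct faces already seen, the next new one arrives after an expected 5/(5-k) rolls.
Sum over k = 0,...,2: E = 5/5 + 5/4 + 5/3 = 3.917.

3.92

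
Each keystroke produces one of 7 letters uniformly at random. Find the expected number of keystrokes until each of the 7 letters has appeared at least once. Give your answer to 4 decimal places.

18.1500

The wait to go from k to k+1 distinct letters is geometric with mean 7/(7-k).
E[T] = 7/7 + 7/6 + 7/5 + ... + 7/2 + 7/1 = 7·H_{7}.
H_{7} = 2.59286, so E[T] = 18.15000.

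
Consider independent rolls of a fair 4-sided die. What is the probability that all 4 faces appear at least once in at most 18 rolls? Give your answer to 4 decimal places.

By inclusion–exclusion over which faces are missing,
P(all seen) = Σ_{j=0}^{4} (-1)^j C(4,j)((4-j)/4)^18
= 1.00000 - 0.02255 + 0.00002 - 0.00000 + 0.00000
= 0.97747.

0.9775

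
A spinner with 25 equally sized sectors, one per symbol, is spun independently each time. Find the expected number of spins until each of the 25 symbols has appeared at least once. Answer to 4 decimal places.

The wait to go from k to k+1 distinct symbols is geometric with mean 25/(25-k).
E[T] = 25/25 + 25/24 + 25/23 + ... + 25/2 + 25/1 = 25·H_{25}.
H_{25} = 3.81596, so E[T] = 95.39895.

95.3990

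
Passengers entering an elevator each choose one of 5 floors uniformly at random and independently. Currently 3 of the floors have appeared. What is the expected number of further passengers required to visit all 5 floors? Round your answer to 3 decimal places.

7.500

From k distinct to k+1 distinct takes on average 5/(5-k) passengers.
Sum over k = 3,...,4: E = 5/2 + 5/1 = 7.5000.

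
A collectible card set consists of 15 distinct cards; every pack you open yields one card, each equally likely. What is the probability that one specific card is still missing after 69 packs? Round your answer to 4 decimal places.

Each pack misses the fixed card with probability (15-1)/15 = 14/15, independently.
P(still missing after 69) = (14/15)^69 = 0.00856.

0.0086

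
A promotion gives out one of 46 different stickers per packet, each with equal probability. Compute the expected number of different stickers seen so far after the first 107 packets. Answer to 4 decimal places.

41.6207

For each sticker, P(seen in 107 packets) = 1 - (45/46)^107 = 0.90480.
By linearity of expectation, E[distinct seen] = 46·(1 - (45/46)^107) = 41.62066.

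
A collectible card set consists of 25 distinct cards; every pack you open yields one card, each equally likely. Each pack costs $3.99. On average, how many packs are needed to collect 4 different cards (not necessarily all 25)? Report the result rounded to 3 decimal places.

4.265

With k distinct cards already seen, the next new one arrives after an expected 25/(25-k) packs.
Sum over k = 0,...,3: E = 25/25 + 25/24 + 25/23 + 25/22 = 4.2650.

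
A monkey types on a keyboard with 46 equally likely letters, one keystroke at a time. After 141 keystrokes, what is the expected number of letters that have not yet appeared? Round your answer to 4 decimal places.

2.0743

For each letter, P(unseen after 141) = (45/46)^141 = 0.04509.
By linearity of expectation, E[unseen] = 46·(45/46)^141 = 2.07428.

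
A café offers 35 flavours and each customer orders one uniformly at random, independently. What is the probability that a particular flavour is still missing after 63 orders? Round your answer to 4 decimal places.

Each order misses the fixed flavour with probability (35-1)/35 = 34/35, independently.
P(still missing after 63) = (34/35)^63 = 0.16102.

0.1610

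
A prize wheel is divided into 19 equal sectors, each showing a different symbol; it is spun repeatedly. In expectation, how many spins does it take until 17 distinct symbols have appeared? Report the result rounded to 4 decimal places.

With k distinct symbols already seen, the next new one arrives after an expected 19/(19-k) spins.
Sum over k = 0,...,16: E = 19/19 + 19/18 + 19/17 + ... + 19/4 + 19/3 = 38.90705.

38.9071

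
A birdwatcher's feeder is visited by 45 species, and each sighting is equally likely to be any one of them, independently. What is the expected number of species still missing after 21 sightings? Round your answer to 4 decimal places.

28.0709

For each species, P(unseen after 21) = (44/45)^21 = 0.62380.
By linearity of expectation, E[unseen] = 45·(44/45)^21 = 28.07087.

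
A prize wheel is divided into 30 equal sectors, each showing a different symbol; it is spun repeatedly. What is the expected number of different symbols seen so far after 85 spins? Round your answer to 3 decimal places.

For each symbol, P(seen in 85 spins) = 1 - (29/30)^85 = 0.9440.
By linearity of expectation, E[distinct seen] = 30·(1 - (29/30)^85) = 28.3187.

28.319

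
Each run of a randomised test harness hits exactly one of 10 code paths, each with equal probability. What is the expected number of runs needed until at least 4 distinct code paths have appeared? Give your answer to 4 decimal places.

Going from k to k+1 distinct takes a geometric number of runs with mean 10/(10-k).
Sum over k = 0,...,3: E = 10/10 + 10/9 + 10/8 + 10/7 = 4.78968.

4.7897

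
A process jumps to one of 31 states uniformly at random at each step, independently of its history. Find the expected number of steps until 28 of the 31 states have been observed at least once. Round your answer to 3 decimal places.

Going from k to k+1 distinct takes a geometric number of steps with mean 31/(31-k).
Sum over k = 0,...,27: E = 31/31 + 31/30 + 31/29 + ... + 31/5 + 31/4 = 68.0113.

68.011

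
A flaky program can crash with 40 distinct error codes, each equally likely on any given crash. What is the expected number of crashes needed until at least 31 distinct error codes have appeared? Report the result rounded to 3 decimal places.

With k distinct error codes already seen, the next new one arrives after an expected 40/(40-k) crashes.
Sum over k = 0,...,30: E = 40/40 + 40/39 + 40/38 + ... + 40/11 + 40/10 = 57.9830.

57.983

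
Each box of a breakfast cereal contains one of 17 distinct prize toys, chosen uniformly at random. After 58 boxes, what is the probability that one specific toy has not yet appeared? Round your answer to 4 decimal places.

Each box misses the fixed toy with probability (17-1)/17 = 16/17, independently.
P(still missing after 58) = (16/17)^58 = 0.02971.

0.0297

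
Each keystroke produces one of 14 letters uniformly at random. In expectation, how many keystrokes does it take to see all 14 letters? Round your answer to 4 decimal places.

After k distinct letters have appeared, the next keystroke gives a new one with probability (14-k)/14, so the expected wait for the (k+1)-th is 14/(14-k).
E[T] = 14/14 + 14/13 + 14/12 + ... + 14/2 + 14/1 = 14·H_{14}.
H_{14} = 3.25156, so E[T] = 45.52187.

45.5219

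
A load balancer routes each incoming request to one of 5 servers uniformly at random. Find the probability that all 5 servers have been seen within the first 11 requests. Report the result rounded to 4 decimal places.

0.6064

By inclusion–exclusion over which servers are missing,
P(all seen) = Σ_{j=0}^{5} (-1)^j C(5,j)((5-j)/5)^11
= 1.00000 - 0.42950 + 0.03628 - 0.00042 + 0.00000 - 0.00000
= 0.60636.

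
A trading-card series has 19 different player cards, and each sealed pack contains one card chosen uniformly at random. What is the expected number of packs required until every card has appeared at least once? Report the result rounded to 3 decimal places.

Split into phases: going from k distinct to k+1 distinct takes on average 19/(19-k) packs.
E[T] = 19/19 + 19/18 + 19/17 + ... + 19/2 + 19/1 = 19·H_{19}.
H_{19} = 3.5477, so E[T] = 67.4071.

67.407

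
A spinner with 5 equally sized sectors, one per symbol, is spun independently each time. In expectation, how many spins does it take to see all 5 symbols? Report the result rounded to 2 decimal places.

11.42

After k distinct symbols have appeared, the next spin gives a new one with probability (5-k)/5, so the expected wait for the (k+1)-th is 5/(5-k).
E[T] = 5/5 + 5/4 + 5/3 + 5/2 + 5/1 = 5·H_{5}.
H_{5} = 2.283, so E[T] = 11.417.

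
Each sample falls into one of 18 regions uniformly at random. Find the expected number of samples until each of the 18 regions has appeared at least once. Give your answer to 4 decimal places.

The wait to go from k to k+1 distinct regions is geometric with mean 18/(18-k).
E[T] = 18/18 + 18/17 + 18/16 + ... + 18/2 + 18/1 = 18·H_{18}.
H_{18} = 3.49511, so E[T] = 62.91195.

62.9119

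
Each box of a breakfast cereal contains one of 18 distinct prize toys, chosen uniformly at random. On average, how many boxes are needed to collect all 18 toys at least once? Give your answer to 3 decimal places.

62.912

After k distinct toys have appeared, the next box gives a new one with probability (18-k)/18, so the expected wait for the (k+1)-th is 18/(18-k).
E[T] = 18/18 + 18/17 + 18/16 + ... + 18/2 + 18/1 = 18·H_{18}.
H_{18} = 3.4951, so E[T] = 62.9119.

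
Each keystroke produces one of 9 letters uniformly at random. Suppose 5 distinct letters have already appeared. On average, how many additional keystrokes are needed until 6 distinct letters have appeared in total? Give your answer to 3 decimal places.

2.250

From k distinct to k+1 distinct takes on average 9/(9-k) keystrokes.
Only the k = 5 term is needed: E = 9/4 = 2.2500.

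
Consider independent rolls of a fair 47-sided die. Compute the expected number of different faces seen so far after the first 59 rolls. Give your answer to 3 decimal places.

For each face, P(seen in 59 rolls) = 1 - (46/47)^59 = 0.7188.
By linearity of expectation, E[distinct seen] = 47·(1 - (46/47)^59) = 33.7859.

33.786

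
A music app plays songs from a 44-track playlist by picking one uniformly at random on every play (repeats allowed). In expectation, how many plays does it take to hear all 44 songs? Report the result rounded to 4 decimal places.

192.3999

The wait to go from k to k+1 distinct songs is geometric with mean 44/(44-k).
E[T] = 44/44 + 44/43 + 44/42 + ... + 44/2 + 44/1 = 44·H_{44}.
H_{44} = 4.37273, so E[T] = 192.39994.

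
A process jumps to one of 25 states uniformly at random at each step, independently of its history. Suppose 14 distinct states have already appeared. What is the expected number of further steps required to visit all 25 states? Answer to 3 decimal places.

75.497

With k distinct states already seen, the next new one takes an expected 25/(25-k) steps.
Sum over k = 14,...,24: E = 25/11 + 25/10 + 25/9 + ... + 25/2 + 25/1 = 75.4969.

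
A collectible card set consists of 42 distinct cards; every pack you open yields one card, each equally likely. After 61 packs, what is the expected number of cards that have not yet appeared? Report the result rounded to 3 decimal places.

9.657

For each card, P(unseen after 61) = (41/42)^61 = 0.2299.
By linearity of expectation, E[unseen] = 42·(41/42)^61 = 9.6573.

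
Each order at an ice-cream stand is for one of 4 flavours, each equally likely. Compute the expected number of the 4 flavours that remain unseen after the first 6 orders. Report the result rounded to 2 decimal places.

For each flavour, P(unseen after 6) = (3/4)^6 = 0.178.
By linearity of expectation, E[unseen] = 4·(3/4)^6 = 0.712.

0.71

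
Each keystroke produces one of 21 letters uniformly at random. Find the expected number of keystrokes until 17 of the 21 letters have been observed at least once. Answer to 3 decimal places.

32.803

With k distinct letters already seen, the next new one arrives after an expected 21/(21-k) keystrokes.
Sum over k = 0,...,16: E = 21/21 + 21/20 + 21/19 + ... + 21/6 + 21/5 = 32.8025.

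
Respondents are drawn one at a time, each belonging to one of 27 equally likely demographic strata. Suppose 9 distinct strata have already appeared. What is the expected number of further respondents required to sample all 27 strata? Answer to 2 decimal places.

94.37

From k distinct to k+1 distinct takes on average 27/(27-k) respondents.
Sum over k = 9,...,26: E = 27/18 + 27/17 + 27/16 + ... + 27/2 + 27/1 = 94.368.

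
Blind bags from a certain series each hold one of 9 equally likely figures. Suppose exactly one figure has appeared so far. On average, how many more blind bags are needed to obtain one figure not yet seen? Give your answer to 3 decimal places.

1.125

The number of blind bags until the next new figure is geometric with success probability 8/9, so its mean is 9/8.
E = 9/8 = 1.1250.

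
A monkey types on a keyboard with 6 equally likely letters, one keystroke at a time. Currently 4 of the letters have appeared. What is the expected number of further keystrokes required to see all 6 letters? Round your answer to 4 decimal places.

With k distinct letters already seen, the next new one takes an expected 6/(6-k) keystrokes.
Sum over k = 4,...,5: E = 6/2 + 6/1 = 9.00000.

9.0000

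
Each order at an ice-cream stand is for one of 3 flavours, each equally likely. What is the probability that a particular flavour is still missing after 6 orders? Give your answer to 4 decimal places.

0.0878

On each order the fixed flavour fails to appear with probability 2/3.
P(still missing after 6) = (2/3)^6 = 0.08779.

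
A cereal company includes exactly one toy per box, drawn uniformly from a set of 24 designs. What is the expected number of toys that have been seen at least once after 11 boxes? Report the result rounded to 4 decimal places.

8.9723

For each toy, P(seen in 11 boxes) = 1 - (23/24)^11 = 0.37384.
By linearity of expectation, E[distinct seen] = 24·(1 - (23/24)^11) = 8.97226.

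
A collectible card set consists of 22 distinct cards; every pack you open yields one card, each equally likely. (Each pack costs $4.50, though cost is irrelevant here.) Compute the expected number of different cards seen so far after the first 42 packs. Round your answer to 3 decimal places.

For each card, P(seen in 42 packs) = 1 - (21/22)^42 = 0.8583.
By linearity of expectation, E[distinct seen] = 22·(1 - (21/22)^42) = 18.8820.

18.882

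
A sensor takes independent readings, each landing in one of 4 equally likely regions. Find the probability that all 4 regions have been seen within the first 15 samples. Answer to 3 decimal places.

By inclusion–exclusion over which regions are missing,
P(all seen) = Σ_{j=0}^{4} (-1)^j C(4,j)((4-j)/4)^15
= 1.0000 - 0.0535 + 0.0002 - 0.0000 + 0.0000
= 0.9467.

0.947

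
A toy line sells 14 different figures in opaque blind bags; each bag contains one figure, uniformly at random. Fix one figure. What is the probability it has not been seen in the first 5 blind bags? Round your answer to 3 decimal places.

0.690

Each blind bag misses the fixed figure with probability (14-1)/14 = 13/14, independently.
P(still missing after 5) = (13/14)^5 = 0.6904.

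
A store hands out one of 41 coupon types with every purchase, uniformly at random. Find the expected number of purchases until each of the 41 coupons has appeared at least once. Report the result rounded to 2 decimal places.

176.42

After k distinct coupons have appeared, the next purchase gives a new one with probability (41-k)/41, so the expected wait for the (k+1)-th is 41/(41-k).
E[T] = 41/41 + 41/40 + 41/39 + ... + 41/2 + 41/1 = 41·H_{41}.
H_{41} = 4.303, so E[T] = 176.420.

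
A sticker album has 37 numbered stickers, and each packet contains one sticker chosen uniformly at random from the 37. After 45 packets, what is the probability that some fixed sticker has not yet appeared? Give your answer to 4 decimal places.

0.2914

On each packet the fixed sticker fails to appear with probability 36/37.
P(still missing after 45) = (36/37)^45 = 0.29143.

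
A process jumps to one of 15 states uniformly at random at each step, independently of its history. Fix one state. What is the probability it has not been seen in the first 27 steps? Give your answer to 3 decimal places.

0.155

Each step misses the fixed state with probability (15-1)/15 = 14/15, independently.
P(still missing after 27) = (14/15)^27 = 0.1552.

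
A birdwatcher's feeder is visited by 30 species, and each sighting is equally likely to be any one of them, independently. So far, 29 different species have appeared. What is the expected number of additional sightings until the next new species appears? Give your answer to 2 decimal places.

The number of sightings until the next new species is geometric with success probability 1/30, so its mean is 30/1.
E = 30/1 = 30.000.

30.00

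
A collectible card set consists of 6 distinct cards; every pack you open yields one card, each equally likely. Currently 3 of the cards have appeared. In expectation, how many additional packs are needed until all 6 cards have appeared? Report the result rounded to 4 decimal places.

With k distinct cards already seen, the next new one takes an expected 6/(6-k) packs.
Sum over k = 3,...,5: E = 6/3 + 6/2 + 6/1 = 11.00000.

11.0000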